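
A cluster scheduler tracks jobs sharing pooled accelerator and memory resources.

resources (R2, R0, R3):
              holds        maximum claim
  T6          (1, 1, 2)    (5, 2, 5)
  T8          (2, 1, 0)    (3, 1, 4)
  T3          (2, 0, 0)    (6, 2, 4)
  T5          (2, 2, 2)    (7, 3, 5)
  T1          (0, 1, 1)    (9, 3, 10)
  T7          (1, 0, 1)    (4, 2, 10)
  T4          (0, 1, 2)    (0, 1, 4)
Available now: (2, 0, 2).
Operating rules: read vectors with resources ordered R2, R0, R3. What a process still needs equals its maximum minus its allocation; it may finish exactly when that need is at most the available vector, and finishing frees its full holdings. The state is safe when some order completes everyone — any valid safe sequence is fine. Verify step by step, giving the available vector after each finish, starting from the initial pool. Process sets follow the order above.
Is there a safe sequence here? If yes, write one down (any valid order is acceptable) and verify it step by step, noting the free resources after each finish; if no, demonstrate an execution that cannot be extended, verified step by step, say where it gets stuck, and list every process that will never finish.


The state is UNSAFE.
Key observation: T4, T8, T6, T5, T3 can finish, but then (9, 5, 8) is all there is, and the blocked group's R3 demands exceed it.
Going as far as possible: T4, T8, T6, T5, T3; after that, nothing fits. Step-by-step check:
  pool = (2, 0, 2)
  T4 needs (0, 0, 2) <= (2, 0, 2) -> finishes; pool += (0, 1, 2) = (2, 1, 4)
  T8 needs (1, 0, 4) <= (2, 1, 4) -> finishes; pool += (2, 1, 0) = (4, 2, 4)
  T6 needs (4, 1, 3) <= (4, 2, 4) -> finishes; pool += (1, 1, 2) = (5, 3, 6)
  T5 needs (5, 1, 3) <= (5, 3, 6) -> finishes; pool += (2, 2, 2) = (7, 5, 8)
  T3 needs (4, 2, 4) <= (7, 5, 8) -> finishes; pool += (2, 0, 0) = (9, 5, 8)
  blocked: T1 wants (9, 2, 9), pool (9, 5, 8) — not enough R3
  blocked: T7 wants (3, 2, 9), pool (9, 5, 8) — not enough R3
Never able to finish: T1 and T7.


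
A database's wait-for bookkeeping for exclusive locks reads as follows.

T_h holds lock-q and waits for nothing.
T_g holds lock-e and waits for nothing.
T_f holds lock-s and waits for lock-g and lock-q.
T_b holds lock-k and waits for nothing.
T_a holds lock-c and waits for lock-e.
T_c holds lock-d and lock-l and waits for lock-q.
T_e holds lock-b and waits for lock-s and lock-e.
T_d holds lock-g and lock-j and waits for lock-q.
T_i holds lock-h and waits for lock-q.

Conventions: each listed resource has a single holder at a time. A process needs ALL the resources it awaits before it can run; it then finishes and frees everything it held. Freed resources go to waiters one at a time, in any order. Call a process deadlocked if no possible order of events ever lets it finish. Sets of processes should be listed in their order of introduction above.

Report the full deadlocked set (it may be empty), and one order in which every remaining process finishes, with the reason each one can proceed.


Nothing here is deadlocked.
Key observation: the waits form no ring: some process can always run, and its releases unblock the others one by one.
The rest can finish in the order T_h, T_c, T_d, T_g, T_f, T_b, T_a, T_e, T_i.
Walking it through:
  T_h waits on nothing -> runs at once and releases lock-q
  run T_c (all its waits — lock-q — are resolved); releases lock-d and lock-l
  run T_d (all its waits — lock-q — are resolved); releases lock-g and lock-j
  T_g waits on nothing -> runs at once and releases lock-e
  run T_f (all its waits — lock-g and lock-q — are resolved); releases lock-s
  T_b waits on nothing -> runs at once and releases lock-k
  run T_a (all its waits — lock-e — are resolved); releases lock-c
  run T_e (all its waits — lock-s and lock-e — are resolved); releases lock-b
  run T_i (all its waits — lock-q — are resolved); releases lock-h


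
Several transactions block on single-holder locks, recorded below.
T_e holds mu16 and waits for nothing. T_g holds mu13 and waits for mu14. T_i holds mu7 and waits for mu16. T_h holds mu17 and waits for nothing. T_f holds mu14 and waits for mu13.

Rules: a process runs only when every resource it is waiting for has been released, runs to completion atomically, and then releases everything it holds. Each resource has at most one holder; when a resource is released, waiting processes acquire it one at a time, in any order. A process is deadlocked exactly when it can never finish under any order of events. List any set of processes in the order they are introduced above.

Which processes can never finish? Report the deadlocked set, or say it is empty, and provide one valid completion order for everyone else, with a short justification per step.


The deadlocked set is T_g and T_f.
Key observation: the cycle T_g -> T_f -> T_g can never break — each member waits on the next; no other process is dragged down with it.
The rest can finish in the order T_e, T_i, T_h.
Check, step by step:
  T_e waits on nothing -> runs at once and releases mu16
  T_i: everything it awaited (mu16) is free; runs, freeing mu7
  T_h waits on nothing -> runs at once and releases mu17


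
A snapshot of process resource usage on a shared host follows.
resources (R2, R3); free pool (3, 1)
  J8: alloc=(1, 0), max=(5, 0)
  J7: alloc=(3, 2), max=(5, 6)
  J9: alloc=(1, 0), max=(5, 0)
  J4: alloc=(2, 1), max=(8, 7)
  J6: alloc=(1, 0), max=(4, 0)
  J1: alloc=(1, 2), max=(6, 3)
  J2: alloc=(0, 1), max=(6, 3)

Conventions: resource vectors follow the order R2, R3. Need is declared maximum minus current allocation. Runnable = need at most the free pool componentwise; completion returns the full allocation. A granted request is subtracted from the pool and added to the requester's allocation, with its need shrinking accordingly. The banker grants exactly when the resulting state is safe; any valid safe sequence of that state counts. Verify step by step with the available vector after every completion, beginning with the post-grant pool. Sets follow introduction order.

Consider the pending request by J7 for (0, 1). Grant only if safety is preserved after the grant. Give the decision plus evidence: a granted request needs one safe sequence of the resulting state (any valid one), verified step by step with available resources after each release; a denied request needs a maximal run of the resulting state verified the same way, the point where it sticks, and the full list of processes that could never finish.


DENY: after the grant no complete ordering would exist.
Key observation: J6, J9, J8 can finish, but then (6, 0) is all there is, and the blocked group's R3 demands exceed it.
On the post-grant state, J6, J9, J8 is a maximal run — nothing extends it. Verifying each step:
  pool = (3, 0)
  J6: need (3, 0) fits (3, 0); releases (1, 0), pool now (4, 0)
  J9: need (4, 0) fits (4, 0); releases (1, 0), pool now (5, 0)
  J8: need (4, 0) fits (5, 0); releases (1, 0), pool now (6, 0)
  J7 cannot run: need (2, 3) vs free (6, 0) (insufficient R3)
  J4 cannot run: need (6, 6) vs free (6, 0) (insufficient R3)
  J1 cannot run: need (5, 1) vs free (6, 0) (insufficient R3)
  J2 cannot run: need (6, 2) vs free (6, 0) (insufficient R3)
Had the request been granted, J7, J4, J1 and J2 could never finish.


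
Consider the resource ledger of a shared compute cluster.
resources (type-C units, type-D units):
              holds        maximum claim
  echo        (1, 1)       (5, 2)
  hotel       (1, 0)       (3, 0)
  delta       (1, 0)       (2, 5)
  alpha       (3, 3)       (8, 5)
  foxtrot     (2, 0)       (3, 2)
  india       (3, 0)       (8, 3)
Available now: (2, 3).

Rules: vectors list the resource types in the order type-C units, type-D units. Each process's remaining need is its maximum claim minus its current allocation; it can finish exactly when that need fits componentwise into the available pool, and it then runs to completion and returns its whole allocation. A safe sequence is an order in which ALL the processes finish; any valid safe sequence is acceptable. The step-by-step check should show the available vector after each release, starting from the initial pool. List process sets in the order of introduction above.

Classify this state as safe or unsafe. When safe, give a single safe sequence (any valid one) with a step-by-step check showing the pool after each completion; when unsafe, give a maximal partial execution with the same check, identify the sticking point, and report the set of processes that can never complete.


The state is SAFE; one workable sequence: foxtrot, hotel, echo, alpha, delta, india.
Key observation: every step clears its requested resources with room to spare; the minimum clearance is 1, first at foxtrot — (1, 2) vs (2, 3) free.
Step-by-step check:
  pool = (2, 3)
  run foxtrot (needs (1, 2), free (2, 3)); after release of (2, 0) the pool is (4, 3)
  run hotel (needs (2, 0), free (4, 3)); after release of (1, 0) the pool is (5, 3)
  run echo (needs (4, 1), free (5, 3)); after release of (1, 1) the pool is (6, 4)
  run alpha (needs (5, 2), free (6, 4)); after release of (3, 3) the pool is (9, 7)
  run delta (needs (1, 5), free (9, 7)); after release of (1, 0) the pool is (10, 7)
  run india (needs (5, 3), free (10, 7)); after release of (3, 0) the pool is (13, 7)


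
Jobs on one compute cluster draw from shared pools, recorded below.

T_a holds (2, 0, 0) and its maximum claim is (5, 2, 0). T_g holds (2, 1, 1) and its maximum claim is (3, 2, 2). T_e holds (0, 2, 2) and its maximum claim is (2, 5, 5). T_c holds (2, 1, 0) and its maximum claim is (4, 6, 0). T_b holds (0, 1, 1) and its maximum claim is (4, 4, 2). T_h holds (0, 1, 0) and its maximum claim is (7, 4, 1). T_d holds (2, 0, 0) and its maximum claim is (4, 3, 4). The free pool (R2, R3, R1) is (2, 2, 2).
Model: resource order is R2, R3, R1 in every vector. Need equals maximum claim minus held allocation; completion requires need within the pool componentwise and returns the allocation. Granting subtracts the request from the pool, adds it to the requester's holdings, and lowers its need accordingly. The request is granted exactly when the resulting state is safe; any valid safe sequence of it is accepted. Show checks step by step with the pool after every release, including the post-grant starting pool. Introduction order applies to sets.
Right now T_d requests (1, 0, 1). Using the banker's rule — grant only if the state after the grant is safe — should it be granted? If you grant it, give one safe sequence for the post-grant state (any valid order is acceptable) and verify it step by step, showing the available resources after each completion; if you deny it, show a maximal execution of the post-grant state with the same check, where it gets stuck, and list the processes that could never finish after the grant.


GRANT — the state after the grant stays safe, e.g. via T_g, T_a, T_b, T_d, T_h, T_e, T_c.
Key observation: with (1, 2, 1) left after the transfer, T_g can run at once — the state stays safe.
Step-by-step check of the post-grant state:
  pool = (1, 2, 1)
  run T_g (needs (1, 1, 1), free (1, 2, 1)); after release of (2, 1, 1) the pool is (3, 3, 2)
  run T_a (needs (3, 2, 0), free (3, 3, 2)); after release of (2, 0, 0) the pool is (5, 3, 2)
  run T_b (needs (4, 3, 1), free (5, 3, 2)); after release of (0, 1, 1) the pool is (5, 4, 3)
  run T_d (needs (1, 3, 3), free (5, 4, 3)); after release of (3, 0, 1) the pool is (8, 4, 4)
  run T_h (needs (7, 3, 1), free (8, 4, 4)); after release of (0, 1, 0) the pool is (8, 5, 4)
  run T_e (needs (2, 3, 3), free (8, 5, 4)); after release of (0, 2, 2) the pool is (8, 7, 6)
  run T_c (needs (2, 5, 0), free (8, 7, 6)); after release of (2, 1, 0) the pool is (10, 8, 6)


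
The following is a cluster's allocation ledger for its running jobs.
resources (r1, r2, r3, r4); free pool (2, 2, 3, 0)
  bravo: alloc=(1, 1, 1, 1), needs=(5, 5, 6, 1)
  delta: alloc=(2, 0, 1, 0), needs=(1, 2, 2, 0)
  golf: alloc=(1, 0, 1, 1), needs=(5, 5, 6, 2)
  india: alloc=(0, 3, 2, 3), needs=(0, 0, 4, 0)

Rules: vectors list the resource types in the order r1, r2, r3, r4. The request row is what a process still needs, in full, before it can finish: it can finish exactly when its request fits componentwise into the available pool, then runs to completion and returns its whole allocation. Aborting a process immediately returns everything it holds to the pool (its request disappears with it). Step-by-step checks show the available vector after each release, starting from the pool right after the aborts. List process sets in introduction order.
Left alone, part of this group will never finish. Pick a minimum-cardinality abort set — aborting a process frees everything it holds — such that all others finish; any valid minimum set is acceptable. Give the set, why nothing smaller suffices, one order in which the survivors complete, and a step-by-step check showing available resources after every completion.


Minimum abort set: bravo.
Key observation: the deadlocked golf becomes finishable only because bravo released (1, 1, 1, 1); it completes at step 3 below.
No smaller set exists: with zero aborts the deadlock remains.
The survivors complete as delta, india, golf. Check, step by step (starting from the post-abort pool):
  pool = (3, 3, 4, 1)
  run delta (needs (1, 2, 2, 0), free (3, 3, 4, 1)); after release of (2, 0, 1, 0) the pool is (5, 3, 5, 1)
  run india (needs (0, 0, 4, 0), free (5, 3, 5, 1)); after release of (0, 3, 2, 3) the pool is (5, 6, 7, 4)
  run golf (needs (5, 5, 6, 2), free (5, 6, 7, 4)); after release of (1, 0, 1, 1) the pool is (6, 6, 8, 5)


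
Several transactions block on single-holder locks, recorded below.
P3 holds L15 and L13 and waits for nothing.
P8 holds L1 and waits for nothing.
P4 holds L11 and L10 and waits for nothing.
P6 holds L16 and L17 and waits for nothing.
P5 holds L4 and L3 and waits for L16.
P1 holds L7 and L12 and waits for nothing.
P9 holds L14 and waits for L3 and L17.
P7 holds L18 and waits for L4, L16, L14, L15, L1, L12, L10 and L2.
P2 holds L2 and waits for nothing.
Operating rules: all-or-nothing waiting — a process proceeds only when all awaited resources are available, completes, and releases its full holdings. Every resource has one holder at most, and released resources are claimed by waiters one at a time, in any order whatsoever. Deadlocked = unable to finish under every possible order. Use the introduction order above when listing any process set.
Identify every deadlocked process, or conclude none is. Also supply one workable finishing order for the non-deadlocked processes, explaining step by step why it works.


No process is deadlocked.
Key observation: all waits point, directly or indirectly, at processes that can finish, so nothing is permanently blocked.
One completion order for the rest: P6, P4, P1, P5, P9, P2, P3, P8, P7.
Check, step by step:
  run P6 (it waits on nothing); releases L16 and L17
  run P4 (it waits on nothing); releases L11 and L10
  run P1 (it waits on nothing); releases L7 and L12
  P5 waits on L16 — all released -> runs and releases L4 and L3
  P9 waits on L3 and L17 — all released -> runs and releases L14
  run P2 (it waits on nothing); releases L2
  run P3 (it waits on nothing); releases L15 and L13
  run P8 (it waits on nothing); releases L1
  P7 waits on L4, L16, L14, L15, L1, L12, L10 and L2 — all released -> runs and releases L18


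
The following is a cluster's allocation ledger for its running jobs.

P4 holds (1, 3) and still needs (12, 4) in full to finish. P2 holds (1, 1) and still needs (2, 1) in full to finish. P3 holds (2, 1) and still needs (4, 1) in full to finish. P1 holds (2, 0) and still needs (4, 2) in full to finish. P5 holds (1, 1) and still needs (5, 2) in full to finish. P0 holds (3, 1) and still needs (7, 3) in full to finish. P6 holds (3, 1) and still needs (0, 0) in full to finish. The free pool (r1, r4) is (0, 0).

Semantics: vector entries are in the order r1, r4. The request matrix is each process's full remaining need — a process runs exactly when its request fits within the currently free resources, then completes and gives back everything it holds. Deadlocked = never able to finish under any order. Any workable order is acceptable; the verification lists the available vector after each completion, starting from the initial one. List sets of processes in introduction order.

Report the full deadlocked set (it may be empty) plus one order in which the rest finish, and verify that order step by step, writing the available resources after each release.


Nothing here is deadlocked.
Key observation: no deadlock: P6 fits now, and the freed resources carry the rest through.
The rest can finish in the order P6, P2, P3, P5, P1, P0, P4. Check, step by step:
  pool = (0, 0)
  run P6 (needs (0, 0), free (0, 0)); after release of (3, 1) the pool is (3, 1)
  run P2 (needs (2, 1), free (3, 1)); after release of (1, 1) the pool is (4, 2)
  run P3 (needs (4, 1), free (4, 2)); after release of (2, 1) the pool is (6, 3)
  run P5 (needs (5, 2), free (6, 3)); after release of (1, 1) the pool is (7, 4)
  run P1 (needs (4, 2), free (7, 4)); after release of (2, 0) the pool is (9, 4)
  run P0 (needs (7, 3), free (9, 4)); after release of (3, 1) the pool is (12, 5)
  run P4 (needs (12, 4), free (12, 5)); after release of (1, 3) the pool is (13, 8)


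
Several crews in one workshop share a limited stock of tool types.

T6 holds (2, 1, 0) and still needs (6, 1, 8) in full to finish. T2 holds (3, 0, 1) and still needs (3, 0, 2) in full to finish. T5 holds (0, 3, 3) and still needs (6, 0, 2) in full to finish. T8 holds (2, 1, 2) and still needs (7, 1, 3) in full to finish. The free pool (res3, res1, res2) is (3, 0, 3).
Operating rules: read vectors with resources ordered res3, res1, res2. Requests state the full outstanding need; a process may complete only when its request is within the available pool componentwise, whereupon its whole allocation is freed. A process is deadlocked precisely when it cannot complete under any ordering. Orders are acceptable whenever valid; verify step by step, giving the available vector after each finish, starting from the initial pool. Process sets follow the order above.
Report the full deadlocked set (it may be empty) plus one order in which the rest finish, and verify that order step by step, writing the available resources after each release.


Deadlocked set: T6 and T8.
Key observation: after T2, T5 the pool peaks at (6, 3, 7), and each blocked process is short somewhere: T6 on res2; T8 on res3.
One completion order for the rest: T2, T5. Step-by-step check:
  pool = (3, 0, 3)
  T2 needs (3, 0, 2) <= (3, 0, 3) -> finishes; pool += (3, 0, 1) = (6, 0, 4)
  T5 needs (6, 0, 2) <= (6, 0, 4) -> finishes; pool += (0, 3, 3) = (6, 3, 7)
The blocked processes can never fit:
  T6 still needs (6, 1, 8) but only (6, 3, 7) is free — short on res2
  T8 still needs (7, 1, 3) but only (6, 3, 7) is free — short on res3


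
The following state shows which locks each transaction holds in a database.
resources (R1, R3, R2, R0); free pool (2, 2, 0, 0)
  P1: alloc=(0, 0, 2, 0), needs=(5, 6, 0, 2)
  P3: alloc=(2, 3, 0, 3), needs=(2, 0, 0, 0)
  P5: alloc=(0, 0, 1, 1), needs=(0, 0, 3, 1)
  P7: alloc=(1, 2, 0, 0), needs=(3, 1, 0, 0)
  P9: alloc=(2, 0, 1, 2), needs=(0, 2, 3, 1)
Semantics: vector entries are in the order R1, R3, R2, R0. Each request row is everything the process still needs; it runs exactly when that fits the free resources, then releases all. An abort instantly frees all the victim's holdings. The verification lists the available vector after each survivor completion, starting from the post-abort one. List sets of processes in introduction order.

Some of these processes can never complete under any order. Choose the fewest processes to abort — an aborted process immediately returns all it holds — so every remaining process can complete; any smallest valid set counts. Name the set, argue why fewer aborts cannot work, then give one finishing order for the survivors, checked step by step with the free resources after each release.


Abort P9.
Key observation: the returned (2, 0, 1, 2) from P9 is what brings P5 — unrunnable before, under any order — into play at step 4.
Why nothing smaller works: aborting no one leaves the state deadlocked as given.
The survivors complete as P3, P7, P1, P5. Step-by-step check (starting from the post-abort pool):
  pool = (4, 2, 1, 2)
  P3 needs (2, 0, 0, 0) <= (4, 2, 1, 2) -> finishes; pool += (2, 3, 0, 3) = (6, 5, 1, 5)
  P7 needs (3, 1, 0, 0) <= (6, 5, 1, 5) -> finishes; pool += (1, 2, 0, 0) = (7, 7, 1, 5)
  P1 needs (5, 6, 0, 2) <= (7, 7, 1, 5) -> finishes; pool += (0, 0, 2, 0) = (7, 7, 3, 5)
  P5 needs (0, 0, 3, 1) <= (7, 7, 3, 5) -> finishes; pool += (0, 0, 1, 1) = (7, 7, 4, 6)


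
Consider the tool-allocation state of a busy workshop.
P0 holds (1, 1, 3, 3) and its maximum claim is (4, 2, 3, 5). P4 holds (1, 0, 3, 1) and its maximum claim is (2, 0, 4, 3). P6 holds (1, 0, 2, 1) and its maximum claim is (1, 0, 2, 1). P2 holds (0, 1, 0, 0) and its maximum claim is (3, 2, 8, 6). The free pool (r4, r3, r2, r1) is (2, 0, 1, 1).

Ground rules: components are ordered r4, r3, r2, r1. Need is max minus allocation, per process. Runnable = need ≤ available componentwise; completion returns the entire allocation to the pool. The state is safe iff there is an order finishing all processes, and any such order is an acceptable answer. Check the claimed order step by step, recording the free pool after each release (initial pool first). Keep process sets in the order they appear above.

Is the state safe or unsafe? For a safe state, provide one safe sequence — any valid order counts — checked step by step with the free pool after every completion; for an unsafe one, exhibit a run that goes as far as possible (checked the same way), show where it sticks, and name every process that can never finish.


The state is UNSAFE.
Key observation: the pool after P6, P4 is (4, 0, 6, 3); every surviving request exceeds it in r3, so progress ends there.
The run P6, P4 cannot be extended any further. Verifying each step:
  pool = (2, 0, 1, 1)
  P6: need (0, 0, 0, 0) fits (2, 0, 1, 1); releases (1, 0, 2, 1), pool now (3, 0, 3, 2)
  P4: need (1, 0, 1, 2) fits (3, 0, 3, 2); releases (1, 0, 3, 1), pool now (4, 0, 6, 3)
  P0 still needs (3, 1, 0, 2) but only (4, 0, 6, 3) is free — short on r3
  P2 still needs (3, 1, 8, 6) but only (4, 0, 6, 3) is free — short on r3, r2 and r1
Permanently blocked: P0 and P2.


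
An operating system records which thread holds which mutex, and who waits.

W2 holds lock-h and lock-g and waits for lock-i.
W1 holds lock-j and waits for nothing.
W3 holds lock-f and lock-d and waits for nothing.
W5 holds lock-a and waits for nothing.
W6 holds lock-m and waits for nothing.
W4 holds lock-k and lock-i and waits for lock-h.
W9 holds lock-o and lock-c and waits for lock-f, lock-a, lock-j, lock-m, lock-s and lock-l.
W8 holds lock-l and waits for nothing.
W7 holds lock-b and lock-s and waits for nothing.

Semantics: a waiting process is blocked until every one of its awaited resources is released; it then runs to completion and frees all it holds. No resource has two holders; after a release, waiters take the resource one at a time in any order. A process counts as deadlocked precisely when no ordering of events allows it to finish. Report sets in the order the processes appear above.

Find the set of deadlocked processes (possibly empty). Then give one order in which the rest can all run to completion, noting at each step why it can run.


Deadlocked set: W2 and W4.
Key observation: along W2 -> W4 -> W2, each member waits on what the next one holds — a deadlock; no other process is dragged down with it.
One completion order for the rest: W1, W6, W7, W8, W5, W3, W9.
Check, step by step:
  W1: no waits; runs immediately, freeing lock-j
  W6: no waits; runs immediately, freeing lock-m
  W7: no waits; runs immediately, freeing lock-b and lock-s
  W8: no waits; runs immediately, freeing lock-l
  W5: no waits; runs immediately, freeing lock-a
  W3: no waits; runs immediately, freeing lock-f and lock-d
  W9 waits on lock-f, lock-a, lock-j, lock-m, lock-s and lock-l — all released -> runs and releases lock-o and lock-c


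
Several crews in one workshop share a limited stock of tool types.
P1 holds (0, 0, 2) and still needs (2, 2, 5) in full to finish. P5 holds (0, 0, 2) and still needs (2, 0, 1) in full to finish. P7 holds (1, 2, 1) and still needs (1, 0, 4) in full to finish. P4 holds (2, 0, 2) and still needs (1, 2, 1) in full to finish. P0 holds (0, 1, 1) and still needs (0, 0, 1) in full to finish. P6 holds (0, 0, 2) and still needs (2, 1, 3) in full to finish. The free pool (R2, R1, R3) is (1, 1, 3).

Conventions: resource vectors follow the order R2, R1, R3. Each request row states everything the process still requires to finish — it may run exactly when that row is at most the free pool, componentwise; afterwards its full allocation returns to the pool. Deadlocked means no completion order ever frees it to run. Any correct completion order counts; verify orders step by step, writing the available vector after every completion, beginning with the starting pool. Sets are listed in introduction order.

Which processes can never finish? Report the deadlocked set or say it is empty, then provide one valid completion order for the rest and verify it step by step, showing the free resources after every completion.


The deadlocked set is empty.
Key observation: P0 can run right away; the returned allocation unlocks the remaining processes in turn.
One completion order for the rest: P0, P7, P6, P1, P4, P5. Walking it through:
  pool = (1, 1, 3)
  run P0 (needs (0, 0, 1), free (1, 1, 3)); after release of (0, 1, 1) the pool is (1, 2, 4)
  run P7 (needs (1, 0, 4), free (1, 2, 4)); after release of (1, 2, 1) the pool is (2, 4, 5)
  run P6 (needs (2, 1, 3), free (2, 4, 5)); after release of (0, 0, 2) the pool is (2, 4, 7)
  run P1 (needs (2, 2, 5), free (2, 4, 7)); after release of (0, 0, 2) the pool is (2, 4, 9)
  run P4 (needs (1, 2, 1), free (2, 4, 9)); after release of (2, 0, 2) the pool is (4, 4, 11)
  run P5 (needs (2, 0, 1), free (4, 4, 11)); after release of (0, 0, 2) the pool is (4, 4, 13)


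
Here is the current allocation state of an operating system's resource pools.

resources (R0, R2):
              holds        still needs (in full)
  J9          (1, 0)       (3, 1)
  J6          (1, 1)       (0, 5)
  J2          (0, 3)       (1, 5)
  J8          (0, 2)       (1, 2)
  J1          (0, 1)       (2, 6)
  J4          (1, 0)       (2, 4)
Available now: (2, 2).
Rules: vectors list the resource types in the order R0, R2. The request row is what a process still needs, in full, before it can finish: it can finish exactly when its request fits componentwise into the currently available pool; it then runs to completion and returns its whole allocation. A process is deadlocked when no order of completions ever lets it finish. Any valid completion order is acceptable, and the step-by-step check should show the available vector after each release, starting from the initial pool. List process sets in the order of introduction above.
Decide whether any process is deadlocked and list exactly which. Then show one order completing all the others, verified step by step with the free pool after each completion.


The deadlocked set is J6, J2 and J1.
Key observation: no order helps: past J8, J4, J9, the free pool tops out at (4, 4), below what each blocked process needs in R2.
One completion order for the rest: J8, J4, J9. Check, step by step:
  pool = (2, 2)
  J8 needs (1, 2) <= (2, 2) -> finishes; pool += (0, 2) = (2, 4)
  J4 needs (2, 4) <= (2, 4) -> finishes; pool += (1, 0) = (3, 4)
  J9 needs (3, 1) <= (3, 4) -> finishes; pool += (1, 0) = (4, 4)
None of the blocked processes ever fits:
  blocked: J6 wants (0, 5), pool (4, 4) — not enough R2
  blocked: J2 wants (1, 5), pool (4, 4) — not enough R2
  blocked: J1 wants (2, 6), pool (4, 4) — not enough R2


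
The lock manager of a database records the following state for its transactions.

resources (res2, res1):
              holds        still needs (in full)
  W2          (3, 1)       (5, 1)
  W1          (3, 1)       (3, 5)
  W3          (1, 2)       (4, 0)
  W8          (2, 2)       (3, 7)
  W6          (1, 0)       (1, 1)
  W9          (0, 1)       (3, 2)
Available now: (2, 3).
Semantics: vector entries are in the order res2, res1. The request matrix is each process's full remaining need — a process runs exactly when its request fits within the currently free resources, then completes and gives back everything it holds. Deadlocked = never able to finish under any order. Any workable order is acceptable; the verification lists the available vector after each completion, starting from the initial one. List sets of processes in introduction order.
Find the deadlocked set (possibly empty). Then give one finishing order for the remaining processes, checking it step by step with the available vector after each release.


Deadlocked set: W2, W1, W3 and W8.
Key observation: after W6, W9 the pool peaks at (3, 4), and each blocked process is short somewhere: W2 on res2; W1 on res1; W3 on res2; W8 on res1.
A valid finishing order for the others: W6, W9. Check, step by step:
  pool = (2, 3)
  run W6 (needs (1, 1), free (2, 3)); after release of (1, 0) the pool is (3, 3)
  run W9 (needs (3, 2), free (3, 3)); after release of (0, 1) the pool is (3, 4)
The stuck group stays short no matter what:
  W2 cannot run: need (5, 1) vs free (3, 4) (insufficient res2)
  W1 cannot run: need (3, 5) vs free (3, 4) (insufficient res1)
  W3 cannot run: need (4, 0) vs free (3, 4) (insufficient res2)
  W8 cannot run: need (3, 7) vs free (3, 4) (insufficient res1)


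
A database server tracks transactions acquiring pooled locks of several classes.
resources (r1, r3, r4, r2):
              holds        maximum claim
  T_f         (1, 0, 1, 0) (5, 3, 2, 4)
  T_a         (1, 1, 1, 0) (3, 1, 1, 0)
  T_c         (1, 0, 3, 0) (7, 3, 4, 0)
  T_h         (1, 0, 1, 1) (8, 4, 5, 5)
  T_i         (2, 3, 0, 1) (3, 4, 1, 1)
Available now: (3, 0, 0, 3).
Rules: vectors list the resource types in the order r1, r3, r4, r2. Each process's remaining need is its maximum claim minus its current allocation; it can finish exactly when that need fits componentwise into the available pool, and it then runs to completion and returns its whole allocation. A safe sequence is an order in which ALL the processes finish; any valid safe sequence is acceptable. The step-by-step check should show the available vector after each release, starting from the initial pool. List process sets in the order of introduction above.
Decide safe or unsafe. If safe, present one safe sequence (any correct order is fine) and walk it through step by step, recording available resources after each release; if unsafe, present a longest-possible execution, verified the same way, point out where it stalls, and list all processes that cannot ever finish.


SAFE, for example via the order T_a, T_i, T_f, T_c, T_h.
Key observation: T_i is the earliest step where a requested resource binds exactly: need (1, 1, 1, 0), pool (4, 1, 1, 3) at its turn.
Check, step by step:
  pool = (3, 0, 0, 3)
  run T_a (needs (2, 0, 0, 0), free (3, 0, 0, 3)); after release of (1, 1, 1, 0) the pool is (4, 1, 1, 3)
  run T_i (needs (1, 1, 1, 0), free (4, 1, 1, 3)); after release of (2, 3, 0, 1) the pool is (6, 4, 1, 4)
  run T_f (needs (4, 3, 1, 4), free (6, 4, 1, 4)); after release of (1, 0, 1, 0) the pool is (7, 4, 2, 4)
  run T_c (needs (6, 3, 1, 0), free (7, 4, 2, 4)); after release of (1, 0, 3, 0) the pool is (8, 4, 5, 4)
  run T_h (needs (7, 4, 4, 4), free (8, 4, 5, 4)); after release of (1, 0, 1, 1) the pool is (9, 4, 6, 5)


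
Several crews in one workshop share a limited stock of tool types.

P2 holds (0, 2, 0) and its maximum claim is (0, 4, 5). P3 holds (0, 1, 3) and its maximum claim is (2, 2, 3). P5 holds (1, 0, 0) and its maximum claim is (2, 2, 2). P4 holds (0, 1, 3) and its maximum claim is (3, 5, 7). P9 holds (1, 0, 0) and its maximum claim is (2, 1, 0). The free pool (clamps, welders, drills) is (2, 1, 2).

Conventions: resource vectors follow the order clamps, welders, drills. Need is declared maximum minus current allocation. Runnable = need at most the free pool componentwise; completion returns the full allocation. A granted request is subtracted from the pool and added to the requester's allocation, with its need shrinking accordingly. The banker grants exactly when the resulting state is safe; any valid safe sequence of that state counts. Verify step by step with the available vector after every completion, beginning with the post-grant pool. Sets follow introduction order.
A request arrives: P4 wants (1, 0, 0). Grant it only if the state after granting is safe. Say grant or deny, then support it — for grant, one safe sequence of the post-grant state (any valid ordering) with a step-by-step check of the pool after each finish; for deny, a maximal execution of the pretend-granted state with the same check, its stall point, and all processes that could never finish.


GRANT. The post-grant state is safe; one safe sequence: P9, P3, P2, P5, P4.
Key observation: (1, 1, 2) free after granting still covers P9 first, and each release covers the next.
Check on the post-grant state, step by step:
  pool = (1, 1, 2)
  P9: need (1, 1, 0) fits (1, 1, 2); releases (1, 0, 0), pool now (2, 1, 2)
  P3: need (2, 1, 0) fits (2, 1, 2); releases (0, 1, 3), pool now (2, 2, 5)
  P2: need (0, 2, 5) fits (2, 2, 5); releases (0, 2, 0), pool now (2, 4, 5)
  P5: need (1, 2, 2) fits (2, 4, 5); releases (1, 0, 0), pool now (3, 4, 5)
  P4: need (2, 4, 4) fits (3, 4, 5); releases (1, 1, 3), pool now (4, 5, 8)


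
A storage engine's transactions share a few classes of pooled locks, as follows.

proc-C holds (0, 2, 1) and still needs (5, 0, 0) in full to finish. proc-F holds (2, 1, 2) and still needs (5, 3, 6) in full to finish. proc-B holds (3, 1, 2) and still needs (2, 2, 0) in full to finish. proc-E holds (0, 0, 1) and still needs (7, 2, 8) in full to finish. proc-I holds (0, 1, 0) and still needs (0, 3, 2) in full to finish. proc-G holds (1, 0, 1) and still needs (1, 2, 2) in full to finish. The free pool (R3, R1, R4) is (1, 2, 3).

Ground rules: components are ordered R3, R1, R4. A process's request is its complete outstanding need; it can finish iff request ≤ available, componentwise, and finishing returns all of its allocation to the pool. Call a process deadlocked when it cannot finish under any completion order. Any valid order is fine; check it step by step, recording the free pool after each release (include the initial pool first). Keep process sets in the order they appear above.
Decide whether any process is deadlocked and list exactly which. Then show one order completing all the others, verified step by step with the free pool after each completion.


Nothing here is deadlocked.
Key observation: proc-G can run right away; the returned allocation unlocks the remaining processes in turn.
The rest can finish in the order proc-G, proc-B, proc-C, proc-F, proc-I, proc-E. Check, step by step:
  pool = (1, 2, 3)
  proc-G needs (1, 2, 2) <= (1, 2, 3) -> finishes; pool += (1, 0, 1) = (2, 2, 4)
  proc-B needs (2, 2, 0) <= (2, 2, 4) -> finishes; pool += (3, 1, 2) = (5, 3, 6)
  proc-C needs (5, 0, 0) <= (5, 3, 6) -> finishes; pool += (0, 2, 1) = (5, 5, 7)
  proc-F needs (5, 3, 6) <= (5, 5, 7) -> finishes; pool += (2, 1, 2) = (7, 6, 9)
  proc-I needs (0, 3, 2) <= (7, 6, 9) -> finishes; pool += (0, 1, 0) = (7, 7, 9)
  proc-E needs (7, 2, 8) <= (7, 7, 9) -> finishes; pool += (0, 0, 1) = (7, 7, 10)


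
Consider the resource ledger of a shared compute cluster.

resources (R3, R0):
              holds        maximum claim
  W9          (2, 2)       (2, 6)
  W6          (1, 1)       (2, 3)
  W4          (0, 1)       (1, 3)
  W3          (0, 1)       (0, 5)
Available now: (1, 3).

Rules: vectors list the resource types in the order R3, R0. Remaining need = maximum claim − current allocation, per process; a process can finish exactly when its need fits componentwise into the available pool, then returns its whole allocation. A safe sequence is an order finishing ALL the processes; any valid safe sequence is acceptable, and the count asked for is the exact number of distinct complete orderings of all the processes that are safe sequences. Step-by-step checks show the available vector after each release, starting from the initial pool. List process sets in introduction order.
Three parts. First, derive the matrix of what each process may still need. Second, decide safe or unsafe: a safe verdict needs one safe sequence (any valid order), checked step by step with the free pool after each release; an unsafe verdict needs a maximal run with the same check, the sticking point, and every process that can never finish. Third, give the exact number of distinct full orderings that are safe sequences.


(1) Remaining need (order R3, R0):
  W9: (0, 4)
  W6: (1, 2)
  W4: (1, 2)
  W3: (0, 4)
(2) SAFE — a valid safe sequence is W6, W4, W9, W3.
Key observation: at W6 the run first touches a limit — (1, 2) against (1, 3), exact on a resource it actually requests.
Walking it through:
  pool = (1, 3)
  W6: need (1, 2) fits (1, 3); releases (1, 1), pool now (2, 4)
  W4: need (1, 2) fits (2, 4); releases (0, 1), pool now (2, 5)
  W9: need (0, 4) fits (2, 5); releases (2, 2), pool now (4, 7)
  W3: need (0, 4) fits (4, 7); releases (0, 1), pool now (4, 8)
(3) Precisely 12 of the possible complete orderings are safe sequences.


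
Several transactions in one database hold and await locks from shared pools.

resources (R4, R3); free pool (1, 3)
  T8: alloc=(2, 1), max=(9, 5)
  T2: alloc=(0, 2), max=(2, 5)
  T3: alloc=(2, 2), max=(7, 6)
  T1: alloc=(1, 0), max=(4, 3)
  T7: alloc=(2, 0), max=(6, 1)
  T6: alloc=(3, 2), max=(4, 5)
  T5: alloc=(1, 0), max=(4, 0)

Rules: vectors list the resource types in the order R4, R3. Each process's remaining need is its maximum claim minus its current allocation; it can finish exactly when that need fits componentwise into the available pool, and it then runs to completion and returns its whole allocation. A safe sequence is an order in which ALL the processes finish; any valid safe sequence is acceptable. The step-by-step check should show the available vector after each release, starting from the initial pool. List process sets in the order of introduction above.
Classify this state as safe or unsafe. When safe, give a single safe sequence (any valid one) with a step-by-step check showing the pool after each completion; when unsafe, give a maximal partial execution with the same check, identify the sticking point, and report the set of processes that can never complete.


The state is SAFE; one workable sequence: T6, T5, T2, T3, T8, T7, T1.
Key observation: T6 is the earliest step where a requested resource binds exactly: need (1, 3), pool (1, 3) at its turn.
Verifying each step:
  pool = (1, 3)
  run T6 (needs (1, 3), free (1, 3)); after release of (3, 2) the pool is (4, 5)
  run T5 (needs (3, 0), free (4, 5)); after release of (1, 0) the pool is (5, 5)
  run T2 (needs (2, 3), free (5, 5)); after release of (0, 2) the pool is (5, 7)
  run T3 (needs (5, 4), free (5, 7)); after release of (2, 2) the pool is (7, 9)
  run T8 (needs (7, 4), free (7, 9)); after release of (2, 1) the pool is (9, 10)
  run T7 (needs (4, 1), free (9, 10)); after release of (2, 0) the pool is (11, 10)
  run T1 (needs (3, 3), free (11, 10)); after release of (1, 0) the pool is (12, 10)


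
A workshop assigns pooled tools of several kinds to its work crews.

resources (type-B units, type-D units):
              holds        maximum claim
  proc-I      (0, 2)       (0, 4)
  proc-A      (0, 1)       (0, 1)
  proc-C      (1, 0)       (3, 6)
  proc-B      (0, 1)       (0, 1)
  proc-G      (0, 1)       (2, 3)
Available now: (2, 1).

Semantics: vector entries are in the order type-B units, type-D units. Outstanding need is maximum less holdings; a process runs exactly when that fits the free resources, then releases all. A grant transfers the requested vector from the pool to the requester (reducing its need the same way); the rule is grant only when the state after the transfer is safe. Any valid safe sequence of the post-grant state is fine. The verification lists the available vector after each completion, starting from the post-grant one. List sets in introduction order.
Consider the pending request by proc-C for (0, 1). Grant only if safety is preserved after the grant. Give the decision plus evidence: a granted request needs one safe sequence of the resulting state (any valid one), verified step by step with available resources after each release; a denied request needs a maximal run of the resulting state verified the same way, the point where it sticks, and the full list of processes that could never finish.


GRANT — the state after the grant stays safe, e.g. via proc-A, proc-B, proc-G, proc-I, proc-C.
Key observation: (2, 0) free after granting still covers proc-A first, and each release covers the next.
Verifying the post-grant state step by step:
  pool = (2, 0)
  run proc-A (needs (0, 0), free (2, 0)); after release of (0, 1) the pool is (2, 1)
  run proc-B (needs (0, 0), free (2, 1)); after release of (0, 1) the pool is (2, 2)
  run proc-G (needs (2, 2), free (2, 2)); after release of (0, 1) the pool is (2, 3)
  run proc-I (needs (0, 2), free (2, 3)); after release of (0, 2) the pool is (2, 5)
  run proc-C (needs (2, 5), free (2, 5)); after release of (1, 1) the pool is (3, 6)
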